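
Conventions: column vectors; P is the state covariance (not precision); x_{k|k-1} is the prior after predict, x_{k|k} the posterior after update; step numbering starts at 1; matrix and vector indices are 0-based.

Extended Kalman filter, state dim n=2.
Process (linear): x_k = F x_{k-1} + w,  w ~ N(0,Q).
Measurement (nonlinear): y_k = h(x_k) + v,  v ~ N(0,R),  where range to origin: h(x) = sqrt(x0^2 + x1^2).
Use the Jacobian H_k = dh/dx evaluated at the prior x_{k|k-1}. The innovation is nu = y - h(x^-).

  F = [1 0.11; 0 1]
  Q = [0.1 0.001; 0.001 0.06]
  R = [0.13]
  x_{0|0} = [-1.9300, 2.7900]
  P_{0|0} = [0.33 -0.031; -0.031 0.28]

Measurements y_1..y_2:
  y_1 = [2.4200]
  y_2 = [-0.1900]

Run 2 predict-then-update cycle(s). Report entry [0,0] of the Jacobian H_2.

H_jac[0,0] = -0.4035

step 1: x^-=[-1.6231, 2.7900]  P^-=[0.4266 0.0008; 0.0008 0.3400]  H_jac=[-0.5029 0.8644]  S=[0.4912]  K=[-0.4353; 0.5975]  nu=[-0.8078]  x^+=[-1.2715, 2.3074]  P^+=[0.3335 0.1285; 0.1285 0.1646]
step 2: x^-=[-1.0177, 2.3074]  P^-=[0.4638 0.1477; 0.1477 0.2246]  H_jac=[-0.4035 0.9150]  S=[0.2845]  K=[-0.1829; 0.5129]  nu=[-2.7118]  x^+=[-0.5216, 0.9164]  P^+=[0.4543 0.1744; 0.1744 0.1498]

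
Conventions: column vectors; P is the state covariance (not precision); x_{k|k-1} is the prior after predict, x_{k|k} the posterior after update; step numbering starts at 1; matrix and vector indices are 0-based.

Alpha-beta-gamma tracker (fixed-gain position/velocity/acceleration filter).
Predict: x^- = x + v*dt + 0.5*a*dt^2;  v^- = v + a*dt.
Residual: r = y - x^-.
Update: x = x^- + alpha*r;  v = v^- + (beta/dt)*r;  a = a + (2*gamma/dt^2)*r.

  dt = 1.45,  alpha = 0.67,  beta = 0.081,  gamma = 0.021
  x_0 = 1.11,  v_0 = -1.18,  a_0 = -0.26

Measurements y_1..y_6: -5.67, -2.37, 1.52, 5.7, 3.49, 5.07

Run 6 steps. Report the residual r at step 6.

resid = 4.1747

step 1: x_pred=-0.8743  r=-4.7957  x^+=-4.0874  v^+=-1.8249  a^+=-0.3558
step 2: x_pred=-7.1076  r=4.7376  x^+=-3.9334  v^+=-2.0762  a^+=-0.2612
step 3: x_pred=-7.2184  r=8.7384  x^+=-1.3637  v^+=-1.9667  a^+=-0.0866
step 4: x_pred=-4.3064  r=10.0064  x^+=2.3979  v^+=-1.5333  a^+=0.1133
step 5: x_pred=0.2937  r=3.1963  x^+=2.4352  v^+=-1.1905  a^+=0.1771
step 6: x_pred=0.8953  r=4.1747  x^+=3.6923  v^+=-0.7004  a^+=0.2605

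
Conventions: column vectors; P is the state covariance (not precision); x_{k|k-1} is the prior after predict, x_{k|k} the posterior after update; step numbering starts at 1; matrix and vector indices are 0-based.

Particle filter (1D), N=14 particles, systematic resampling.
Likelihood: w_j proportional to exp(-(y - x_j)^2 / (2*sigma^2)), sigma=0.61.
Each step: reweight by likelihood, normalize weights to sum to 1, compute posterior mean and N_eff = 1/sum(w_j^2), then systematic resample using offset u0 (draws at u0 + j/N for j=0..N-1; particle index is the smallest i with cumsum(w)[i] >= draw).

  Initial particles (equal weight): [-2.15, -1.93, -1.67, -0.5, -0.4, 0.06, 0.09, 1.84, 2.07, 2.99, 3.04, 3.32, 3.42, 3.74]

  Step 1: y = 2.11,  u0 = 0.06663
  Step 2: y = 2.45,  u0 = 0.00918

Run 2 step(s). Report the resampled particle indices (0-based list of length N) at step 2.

resampled_idx = [0, 1, 2, 3, 4, 5, 5, 6, 7, 8, 8, 9, 10, 11]

step 1: w=[0.0000, 0.0000, 0.0000, 0.0000, 0.0001, 0.0012, 0.0015, 0.3186, 0.3506, 0.1241, 0.1099, 0.0491, 0.0350, 0.0099]  mean=2.3371  Neff=3.9122  idx=[7, 7, 7, 7, 8, 8, 8, 8, 8, 9, 9, 10, 11, 13]
step 2: w=[0.0675, 0.0675, 0.0675, 0.0675, 0.0916, 0.0916, 0.0916, 0.0916, 0.0916, 0.0752, 0.0752, 0.0697, 0.0402, 0.0119]  mean=2.2840  Neff=12.8078  idx=[0, 1, 2, 3, 4, 5, 5, 6, 7, 8, 8, 9, 10, 11]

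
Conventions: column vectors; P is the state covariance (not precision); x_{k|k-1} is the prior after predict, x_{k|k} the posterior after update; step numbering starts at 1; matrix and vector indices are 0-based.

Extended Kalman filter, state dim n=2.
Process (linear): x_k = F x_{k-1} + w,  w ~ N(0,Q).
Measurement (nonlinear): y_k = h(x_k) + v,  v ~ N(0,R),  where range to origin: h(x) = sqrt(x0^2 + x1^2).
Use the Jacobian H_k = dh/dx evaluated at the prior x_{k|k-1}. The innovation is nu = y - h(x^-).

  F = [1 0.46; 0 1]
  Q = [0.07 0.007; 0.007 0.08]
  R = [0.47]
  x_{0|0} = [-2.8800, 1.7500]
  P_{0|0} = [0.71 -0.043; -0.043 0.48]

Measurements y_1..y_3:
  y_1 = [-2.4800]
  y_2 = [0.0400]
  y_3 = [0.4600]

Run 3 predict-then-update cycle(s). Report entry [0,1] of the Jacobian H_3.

step 1: x^-=[-2.0750, 1.7500]  P^-=[0.8420 0.1848; 0.1848 0.5600]  H_jac=[-0.7644 0.6447]  S=[1.0126]  K=[-0.5180; 0.2170]  nu=[-5.1944]  x^+=[0.6156, 0.6227]  P^+=[0.5703 0.2986; 0.2986 0.5123]
step 2: x^-=[0.9020, 0.6227]  P^-=[1.0235 0.5413; 0.5413 0.5923]  H_jac=[0.8229 0.5681]  S=[1.8605]  K=[0.6180; 0.4203]  nu=[-1.0561]  x^+=[0.2493, 0.1788]  P^+=[0.3129 0.0580; 0.0580 0.2636]
step 3: x^-=[0.3316, 0.1788]  P^-=[0.4921 0.1863; 0.1863 0.3436]  H_jac=[0.8802 0.4747]  S=[1.0843]  K=[0.4810; 0.3017]  nu=[0.0833]  x^+=[0.3716, 0.2039]  P^+=[0.2412 0.0290; 0.0290 0.2450]

H_jac[0,1] = 0.4747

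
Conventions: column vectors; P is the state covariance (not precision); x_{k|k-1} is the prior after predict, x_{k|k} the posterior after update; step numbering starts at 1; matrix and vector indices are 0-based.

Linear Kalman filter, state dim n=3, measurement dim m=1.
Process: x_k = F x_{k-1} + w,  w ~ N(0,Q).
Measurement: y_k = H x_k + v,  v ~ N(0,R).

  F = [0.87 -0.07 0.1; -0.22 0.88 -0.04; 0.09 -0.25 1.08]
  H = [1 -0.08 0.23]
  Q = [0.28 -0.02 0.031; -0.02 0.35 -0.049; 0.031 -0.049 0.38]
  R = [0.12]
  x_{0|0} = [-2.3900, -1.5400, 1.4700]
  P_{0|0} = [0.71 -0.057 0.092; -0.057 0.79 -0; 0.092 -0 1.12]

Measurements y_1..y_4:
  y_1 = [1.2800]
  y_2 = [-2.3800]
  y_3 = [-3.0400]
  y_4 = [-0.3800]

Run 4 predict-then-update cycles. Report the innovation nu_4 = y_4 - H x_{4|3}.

step 1: x^-=[-1.8245, -0.8882, 1.7575]  P^-=[0.8554 -0.2588 0.3214; -0.2588 1.0216 -0.3151; 0.3214 -0.3151 1.7619]  S=[1.2760]  K=[0.7445; -0.3236; 0.5892]  nu=[2.6292]  x^+=[0.1331, -1.7391, 3.3067]  P^+=[0.1481 0.0487 -0.2384; 0.0487 0.8880 -0.0717; -0.2384 -0.0717 1.3189]
step 2: x^-=[0.5682, -1.6920, 4.0180]  P^-=[0.3632 -0.0633 -0.0292; -0.0633 1.0289 -0.3091; -0.0292 -0.3091 1.9653]  S=[0.6018]  K=[0.6008; -0.3600; 0.7436]  nu=[-4.0077]  x^+=[-1.8395, -0.2491, 1.0378]  P^+=[0.1460 0.0669 -0.2981; 0.0669 0.9509 -0.1480; -0.2981 -0.1480 1.6325]
step 3: x^-=[-1.4791, 0.1440, 1.0176]  P^-=[0.3536 -0.0573 -0.0475; -0.0573 1.0753 -0.3929; -0.0475 -0.3929 2.3638]  S=[0.6073]  K=[0.5718; -0.3848; 0.8689]  nu=[-1.7834]  x^+=[-2.4988, 0.8302, -0.5319]  P^+=[0.1550 0.0763 -0.3491; 0.0763 0.9854 -0.1898; -0.3491 -0.1898 1.9053]
step 4: x^-=[-2.2853, 1.3016, -1.0069]  P^-=[0.3538 -0.0558 -0.0630; -0.0558 1.1013 -0.4390; -0.0630 -0.4390 2.6964]  S=[0.6196]  K=[0.5549; -0.3952; 0.9559]  nu=[2.2410]  x^+=[-1.0418, 0.4160, 1.1352]  P^+=[0.1631 0.0801 -0.3917; 0.0801 1.0045 -0.2050; -0.3917 -0.2050 2.1303]

innov = [2.2410]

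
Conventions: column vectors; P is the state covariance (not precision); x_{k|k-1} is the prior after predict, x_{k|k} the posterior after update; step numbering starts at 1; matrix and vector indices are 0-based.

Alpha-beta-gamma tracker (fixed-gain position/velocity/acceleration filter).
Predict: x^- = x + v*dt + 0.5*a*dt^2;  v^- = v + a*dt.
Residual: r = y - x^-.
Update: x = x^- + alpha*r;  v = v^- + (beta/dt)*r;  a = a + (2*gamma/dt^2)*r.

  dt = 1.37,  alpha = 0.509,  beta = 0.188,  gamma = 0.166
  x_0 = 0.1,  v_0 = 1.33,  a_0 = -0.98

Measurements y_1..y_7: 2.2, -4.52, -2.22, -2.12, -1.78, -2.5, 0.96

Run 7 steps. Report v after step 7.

step 1: x_pred=1.0024  r=1.1976  x^+=1.6120  v^+=0.1517  a^+=-0.7682
step 2: x_pred=1.0990  r=-5.6190  x^+=-1.7611  v^+=-1.6717  a^+=-1.7621
step 3: x_pred=-5.7050  r=3.4850  x^+=-3.9311  v^+=-3.6076  a^+=-1.1456
step 4: x_pred=-9.9486  r=7.8286  x^+=-5.9638  v^+=-4.1028  a^+=0.2391
step 5: x_pred=-11.3603  r=9.5803  x^+=-6.4839  v^+=-2.4605  a^+=1.9338
step 6: x_pred=-8.0401  r=5.5401  x^+=-5.2202  v^+=0.9490  a^+=2.9137
step 7: x_pred=-1.1857  r=2.1457  x^+=-0.0935  v^+=5.2352  a^+=3.2933

v_post = 5.2352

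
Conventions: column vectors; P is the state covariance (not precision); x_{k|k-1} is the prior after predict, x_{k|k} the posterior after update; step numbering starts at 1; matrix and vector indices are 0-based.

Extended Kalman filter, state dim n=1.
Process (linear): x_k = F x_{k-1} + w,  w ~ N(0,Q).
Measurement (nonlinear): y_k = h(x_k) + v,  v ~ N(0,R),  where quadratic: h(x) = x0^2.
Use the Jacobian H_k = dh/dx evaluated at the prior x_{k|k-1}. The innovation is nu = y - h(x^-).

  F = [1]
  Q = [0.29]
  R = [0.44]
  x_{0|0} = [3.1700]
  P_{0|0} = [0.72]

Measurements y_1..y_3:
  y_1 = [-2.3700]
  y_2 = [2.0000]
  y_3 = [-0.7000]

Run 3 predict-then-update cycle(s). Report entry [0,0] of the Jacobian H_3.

H_jac[0,0] = 2.7794

step 1: x^-=[3.1700]  P^-=[1.0100]  H_jac=[6.3400]  S=[41.0376]  K=[0.1560]  nu=[-12.4189]  x^+=[1.2322]  P^+=[0.0108]
step 2: x^-=[1.2322]  P^-=[0.3008]  H_jac=[2.4644]  S=[2.2670]  K=[0.3270]  nu=[0.4817]  x^+=[1.3897]  P^+=[0.0584]
step 3: x^-=[1.3897]  P^-=[0.3484]  H_jac=[2.7794]  S=[3.1314]  K=[0.3092]  nu=[-2.6313]  x^+=[0.5760]  P^+=[0.0490]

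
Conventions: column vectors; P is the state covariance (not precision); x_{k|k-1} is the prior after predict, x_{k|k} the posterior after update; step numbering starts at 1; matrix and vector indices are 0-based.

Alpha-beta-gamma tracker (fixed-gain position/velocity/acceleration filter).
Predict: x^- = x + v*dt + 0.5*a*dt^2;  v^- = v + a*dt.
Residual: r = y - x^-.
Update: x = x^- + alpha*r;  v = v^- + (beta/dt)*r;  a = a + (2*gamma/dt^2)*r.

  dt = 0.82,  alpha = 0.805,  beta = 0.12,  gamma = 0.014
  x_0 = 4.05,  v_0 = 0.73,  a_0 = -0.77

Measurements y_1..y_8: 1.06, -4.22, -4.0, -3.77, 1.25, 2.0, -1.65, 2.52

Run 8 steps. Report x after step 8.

x_post = 1.2413

step 1: x_pred=4.3897  r=-3.3297  x^+=1.7093  v^+=-0.3887  a^+=-0.9087
step 2: x_pred=1.0851  r=-5.3051  x^+=-3.1855  v^+=-1.9101  a^+=-1.1296
step 3: x_pred=-5.1316  r=1.1316  x^+=-4.2207  v^+=-2.6708  a^+=-1.0824
step 4: x_pred=-6.7746  r=3.0046  x^+=-4.3559  v^+=-3.1187  a^+=-0.9573
step 5: x_pred=-7.2351  r=8.4851  x^+=-0.4046  v^+=-2.6620  a^+=-0.6040
step 6: x_pred=-2.7905  r=4.7905  x^+=1.0659  v^+=-2.4562  a^+=-0.4045
step 7: x_pred=-1.0842  r=-0.5658  x^+=-1.5397  v^+=-2.8707  a^+=-0.4281
step 8: x_pred=-4.0376  r=6.5576  x^+=1.2413  v^+=-2.2621  a^+=-0.1550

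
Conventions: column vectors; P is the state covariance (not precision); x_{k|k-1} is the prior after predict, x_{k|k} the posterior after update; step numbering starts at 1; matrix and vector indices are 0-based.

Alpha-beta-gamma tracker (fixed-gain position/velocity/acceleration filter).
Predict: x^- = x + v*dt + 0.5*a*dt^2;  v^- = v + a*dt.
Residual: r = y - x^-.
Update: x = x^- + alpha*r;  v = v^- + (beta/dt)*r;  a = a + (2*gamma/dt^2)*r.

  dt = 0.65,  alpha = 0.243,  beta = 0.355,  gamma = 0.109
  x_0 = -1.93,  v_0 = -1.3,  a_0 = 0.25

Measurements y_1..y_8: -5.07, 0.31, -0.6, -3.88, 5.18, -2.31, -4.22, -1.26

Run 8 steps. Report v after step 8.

step 1: x_pred=-2.7222  r=-2.3478  x^+=-3.2927  v^+=-2.4198  a^+=-0.9614
step 2: x_pred=-5.0687  r=5.3787  x^+=-3.7616  v^+=-0.1071  a^+=1.8138
step 3: x_pred=-3.4481  r=2.8481  x^+=-2.7560  v^+=2.6274  a^+=3.2834
step 4: x_pred=-0.3546  r=-3.5254  x^+=-1.2113  v^+=2.8362  a^+=1.4644
step 5: x_pred=0.9416  r=4.2384  x^+=1.9715  v^+=6.1028  a^+=3.6513
step 6: x_pred=6.7097  r=-9.0197  x^+=4.5179  v^+=3.5500  a^+=-1.0027
step 7: x_pred=6.6136  r=-10.8336  x^+=3.9810  v^+=-3.0185  a^+=-6.5926
step 8: x_pred=0.6263  r=-1.8863  x^+=0.1679  v^+=-8.3339  a^+=-7.5658

v_post = -8.3339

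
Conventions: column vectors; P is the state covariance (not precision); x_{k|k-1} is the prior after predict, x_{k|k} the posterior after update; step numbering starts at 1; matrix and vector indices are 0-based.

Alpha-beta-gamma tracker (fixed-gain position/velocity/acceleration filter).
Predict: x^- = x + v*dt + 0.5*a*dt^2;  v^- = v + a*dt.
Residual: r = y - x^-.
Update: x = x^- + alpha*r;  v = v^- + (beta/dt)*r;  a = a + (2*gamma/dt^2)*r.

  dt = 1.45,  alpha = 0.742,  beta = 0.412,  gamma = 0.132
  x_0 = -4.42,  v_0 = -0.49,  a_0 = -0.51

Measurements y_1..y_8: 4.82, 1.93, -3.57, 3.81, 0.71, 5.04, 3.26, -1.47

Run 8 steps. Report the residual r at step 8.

resid = -6.0032

step 1: x_pred=-5.6666  r=10.4866  x^+=2.1144  v^+=1.7502  a^+=0.8068
step 2: x_pred=5.5003  r=-3.5703  x^+=2.8511  v^+=1.9055  a^+=0.3585
step 3: x_pred=5.9909  r=-9.5609  x^+=-1.1033  v^+=-0.2914  a^+=-0.8421
step 4: x_pred=-2.4110  r=6.2210  x^+=2.2050  v^+=0.2553  a^+=-0.0609
step 5: x_pred=2.5111  r=-1.8011  x^+=1.1747  v^+=-0.3448  a^+=-0.2871
step 6: x_pred=0.3729  r=4.6671  x^+=3.8359  v^+=0.5650  a^+=0.2990
step 7: x_pred=4.9694  r=-1.7094  x^+=3.7010  v^+=0.5128  a^+=0.0843
step 8: x_pred=4.5332  r=-6.0032  x^+=0.0788  v^+=-1.0707  a^+=-0.6695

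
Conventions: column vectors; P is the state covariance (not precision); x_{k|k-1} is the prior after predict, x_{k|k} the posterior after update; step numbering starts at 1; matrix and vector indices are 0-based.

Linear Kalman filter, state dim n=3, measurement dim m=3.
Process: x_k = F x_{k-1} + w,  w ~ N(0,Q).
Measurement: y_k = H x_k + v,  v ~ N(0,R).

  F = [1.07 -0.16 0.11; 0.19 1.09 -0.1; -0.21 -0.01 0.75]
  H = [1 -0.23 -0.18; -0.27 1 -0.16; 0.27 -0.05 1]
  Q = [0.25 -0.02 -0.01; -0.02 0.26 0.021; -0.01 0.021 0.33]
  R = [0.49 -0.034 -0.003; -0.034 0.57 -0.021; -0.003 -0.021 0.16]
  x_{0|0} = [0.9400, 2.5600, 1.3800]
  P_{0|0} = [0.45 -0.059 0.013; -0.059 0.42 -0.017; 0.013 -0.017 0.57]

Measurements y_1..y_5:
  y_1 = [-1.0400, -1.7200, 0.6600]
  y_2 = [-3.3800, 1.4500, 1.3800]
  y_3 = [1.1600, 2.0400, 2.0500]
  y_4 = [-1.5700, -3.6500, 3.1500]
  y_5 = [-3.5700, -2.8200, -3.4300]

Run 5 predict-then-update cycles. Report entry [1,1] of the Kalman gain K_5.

step 1: x^-=[0.7480, 2.8310, 0.8120]  P^-=[0.8067 -0.0785 -0.0526; -0.0785 0.7597 -0.0425; -0.0526 -0.0425 0.6664]  S=[1.4100 -0.4788 0.0718; -0.4788 1.4570 -0.2730; 0.0718 -0.2730 0.8651]  K=[0.5927 0.0261 0.1546; 0.0114 0.5550 0.0567; -0.1543 0.0009 0.7695]  nu=[-0.9907, -4.2191, -0.2124]  x^+=[0.0177, 0.4660, 0.7976]  P^+=[0.2937 0.0622 -0.0538; 0.0622 0.3311 -0.0028; -0.0538 -0.0028 0.1379]
step 2: x^-=[0.0322, 0.4316, 0.5898]  P^-=[0.5625 0.0553 -0.1042; 0.0553 0.6938 -0.0301; -0.1042 -0.0301 0.4378]  S=[1.1130 -0.2582 -0.0206; -0.2582 1.2868 -0.1488; -0.0206 -0.1488 0.5858]  K=[0.5259 0.0561 0.1094; 0.0387 0.5454 0.0547; -0.1465 -0.0050 0.6955]  nu=[-3.2067, 1.1215, 0.8031]  x^+=[-1.5034, 0.9630, 1.6125]  P^+=[0.2631 0.0744 -0.0526; 0.0744 0.3275 -0.0065; -0.0526 -0.0065 0.1257]
step 3: x^-=[-1.5854, 0.6028, 1.5155]  P^-=[0.5235 0.0632 -0.0967; 0.0632 0.6941 -0.0336; -0.0967 -0.0336 0.4293]  S=[1.0671 -0.2399 -0.0226; -0.2399 1.2815 -0.1482; -0.0226 -0.1482 0.5786]  K=[0.5087 0.0586 0.1066; 0.0391 0.5459 0.0528; -0.1425 -0.0060 0.6926]  nu=[3.1568, 1.2517, 0.9927]  x^+=[0.1998, 1.4620, 1.7457]  P^+=[0.2550 0.0746 -0.0508; 0.0746 0.3278 -0.0069; -0.0508 -0.0069 0.1247]
step 4: x^-=[0.1719, 1.4570, 1.2527]  P^-=[0.5146 0.0615 -0.0935; 0.0615 0.6942 -0.0333; -0.0935 -0.0333 0.4279]  S=[1.0578 -0.2398 -0.0216; -0.2398 1.2820 -0.1485; -0.0216 -0.1485 0.5783]  K=[0.5043 0.0580 0.1069; 0.0377 0.5458 0.0527; -0.1412 -0.0059 0.6923]  nu=[-1.1813, -4.8602, 1.9237]  x^+=[-0.4999, -1.1390, 2.7798]  P^+=[0.2528 0.0739 -0.0502; 0.0739 0.3276 -0.0067; -0.0502 -0.0067 0.1245]
step 5: x^-=[-0.0469, -1.6144, 2.2013]  P^-=[0.5124 0.0602 -0.0926; 0.0602 0.6936 -0.0327; -0.0926 -0.0327 0.4274]  S=[1.0559 -0.2406 -0.0212; -0.2406 1.2818 -0.1484; -0.0212 -0.1484 0.5782]  K=[0.5032 0.0575 0.1071; 0.0369 0.5455 0.0528; -0.1408 -0.0057 0.6923]  nu=[-3.4982, -0.8660, -5.6993]  x^+=[-2.4677, -2.5171, -1.2465]  P^+=[0.2522 0.0735 -0.0500; 0.0735 0.3274 -0.0066; -0.0500 -0.0066 0.1245]

K[1,1] = 0.5455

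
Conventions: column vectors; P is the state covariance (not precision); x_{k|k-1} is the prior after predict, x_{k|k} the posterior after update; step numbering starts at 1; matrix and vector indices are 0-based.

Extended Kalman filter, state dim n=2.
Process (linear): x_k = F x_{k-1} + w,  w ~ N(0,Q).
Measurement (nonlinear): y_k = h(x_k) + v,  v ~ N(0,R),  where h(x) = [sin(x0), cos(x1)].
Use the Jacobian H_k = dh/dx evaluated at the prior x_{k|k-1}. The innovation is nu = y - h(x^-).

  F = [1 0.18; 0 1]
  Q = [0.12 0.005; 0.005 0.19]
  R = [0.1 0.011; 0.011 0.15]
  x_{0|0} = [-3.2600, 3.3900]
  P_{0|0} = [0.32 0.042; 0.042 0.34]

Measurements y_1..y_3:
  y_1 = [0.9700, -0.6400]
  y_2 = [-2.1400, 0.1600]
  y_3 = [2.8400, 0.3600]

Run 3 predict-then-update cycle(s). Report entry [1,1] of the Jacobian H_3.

H_jac[1,1] = 0.9992

step 1: x^-=[-2.6498, 3.3900]  P^-=[0.4661 0.1082; 0.1082 0.5300]  H_jac=[-0.8815 0.0000; 0.0000 0.2459]  S=[0.4622 -0.0124; -0.0124 0.1820]  K=[-0.8867 0.0855; -0.1874 0.7030]  nu=[1.4422, 0.3293]  x^+=[-3.9004, 3.3512]  P^+=[0.0995 0.0125; 0.0125 0.4205]
step 2: x^-=[-3.2972, 3.3512]  P^-=[0.2376 0.0932; 0.0932 0.6105]  H_jac=[-0.9879 0.0000; 0.0000 0.2081]  S=[0.3319 -0.0082; -0.0082 0.1764]  K=[-0.7054 0.0773; -0.2599 0.7080]  nu=[-2.2950, 1.1381]  x^+=[-1.5904, 4.7536]  P^+=[0.0705 0.0184; 0.0184 0.4966]
step 3: x^-=[-0.7348, 4.7536]  P^-=[0.2133 0.1128; 0.1128 0.6866]  H_jac=[0.7420 0.0000; 0.0000 0.9992]  S=[0.2174 0.0946; 0.0946 0.8355]  K=[0.7038 0.0552; 0.0290 0.8179]  nu=[3.5104, 0.3188]  x^+=[1.7535, 5.1162]  P^+=[0.0957 0.0160; 0.0160 0.1231]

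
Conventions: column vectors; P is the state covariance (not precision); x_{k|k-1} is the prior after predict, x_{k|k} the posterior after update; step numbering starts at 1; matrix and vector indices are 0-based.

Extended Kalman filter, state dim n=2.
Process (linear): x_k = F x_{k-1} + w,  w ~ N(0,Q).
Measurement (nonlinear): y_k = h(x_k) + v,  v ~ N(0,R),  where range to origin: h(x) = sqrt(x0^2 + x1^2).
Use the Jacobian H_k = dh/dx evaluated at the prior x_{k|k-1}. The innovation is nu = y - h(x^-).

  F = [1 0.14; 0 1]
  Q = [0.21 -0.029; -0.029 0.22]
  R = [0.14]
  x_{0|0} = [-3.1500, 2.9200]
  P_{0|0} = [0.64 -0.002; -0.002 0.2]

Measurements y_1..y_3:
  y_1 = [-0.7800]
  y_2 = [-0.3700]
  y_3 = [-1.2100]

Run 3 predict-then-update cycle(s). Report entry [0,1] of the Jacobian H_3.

step 1: x^-=[-2.7412, 2.9200]  P^-=[0.8534 -0.0030; -0.0030 0.4200]  H_jac=[-0.6844 0.7291]  S=[0.7660]  K=[-0.7653; 0.4024]  nu=[-4.7851]  x^+=[0.9210, 0.9943]  P^+=[0.4047 0.2329; 0.2329 0.2959]
step 2: x^-=[1.0602, 0.9943]  P^-=[0.6857 0.2454; 0.2454 0.5159]  H_jac=[0.7294 0.6841]  S=[0.9911]  K=[0.6740; 0.5367]  nu=[-1.8235]  x^+=[-0.1688, 0.0157]  P^+=[0.2355 -0.1131; -0.1131 0.2305]
step 3: x^-=[-0.1666, 0.0157]  P^-=[0.4183 -0.1099; -0.1099 0.4505]  H_jac=[-0.9956 0.0936]  S=[0.5791]  K=[-0.7370; 0.2617]  nu=[-1.3774]  x^+=[0.8484, -0.3448]  P^+=[0.1038 0.0018; 0.0018 0.4108]

H_jac[0,1] = 0.0936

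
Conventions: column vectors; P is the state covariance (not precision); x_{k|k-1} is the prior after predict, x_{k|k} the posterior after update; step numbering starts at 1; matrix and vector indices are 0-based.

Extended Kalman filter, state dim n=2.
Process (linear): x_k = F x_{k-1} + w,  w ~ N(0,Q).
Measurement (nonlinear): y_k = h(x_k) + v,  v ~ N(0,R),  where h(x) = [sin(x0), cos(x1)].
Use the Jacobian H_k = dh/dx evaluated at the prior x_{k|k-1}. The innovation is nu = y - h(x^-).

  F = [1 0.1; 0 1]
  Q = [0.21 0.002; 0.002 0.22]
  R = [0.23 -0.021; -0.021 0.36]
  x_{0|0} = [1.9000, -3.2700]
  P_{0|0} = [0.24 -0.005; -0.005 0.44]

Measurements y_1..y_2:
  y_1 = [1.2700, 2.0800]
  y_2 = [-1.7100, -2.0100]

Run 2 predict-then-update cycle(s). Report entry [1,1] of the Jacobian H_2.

H_jac[1,1] = -0.7433

step 1: x^-=[1.5730, -3.2700]  P^-=[0.4534 0.0410; 0.0410 0.6600]  H_jac=[-0.0022 0.0000; 0.0000 -0.1281]  S=[0.2300 -0.0210; -0.0210 0.3708]  K=[-0.0057 -0.0145; -0.0213 -0.2291]  nu=[0.2700, 3.0718]  x^+=[1.5270, -3.9796]  P^+=[0.4533 0.0398; 0.0398 0.6406]
step 2: x^-=[1.1290, -3.9796]  P^-=[0.6777 0.1058; 0.1058 0.8606]  H_jac=[0.4275 0.0000; 0.0000 -0.7433]  S=[0.3539 -0.0546; -0.0546 0.8355]  K=[0.8124 -0.0410; 0.0098 -0.7650]  nu=[-2.6140, -1.3410]  x^+=[-0.9396, -2.9791]  P^+=[0.4391 0.0428; 0.0428 0.3708]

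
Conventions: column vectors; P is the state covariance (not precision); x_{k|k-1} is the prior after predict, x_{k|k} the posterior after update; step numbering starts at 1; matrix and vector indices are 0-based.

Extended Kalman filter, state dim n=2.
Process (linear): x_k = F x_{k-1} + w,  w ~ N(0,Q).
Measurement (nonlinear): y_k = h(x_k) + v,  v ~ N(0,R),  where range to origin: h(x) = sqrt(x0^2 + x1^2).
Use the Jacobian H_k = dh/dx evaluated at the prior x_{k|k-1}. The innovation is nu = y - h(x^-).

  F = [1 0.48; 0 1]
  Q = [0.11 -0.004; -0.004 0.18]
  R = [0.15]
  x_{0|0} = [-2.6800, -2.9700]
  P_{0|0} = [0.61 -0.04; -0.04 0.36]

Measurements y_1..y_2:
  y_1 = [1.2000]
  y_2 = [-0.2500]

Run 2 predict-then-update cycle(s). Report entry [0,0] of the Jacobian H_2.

step 1: x^-=[-4.1056, -2.9700]  P^-=[0.7645 0.1288; 0.1288 0.5400]  H_jac=[-0.8102 -0.5861]  S=[0.9597]  K=[-0.7241; -0.4385]  nu=[-3.8672]  x^+=[-1.3053, -1.2742]  P^+=[0.2613 -0.1759; -0.1759 0.3554]
step 2: x^-=[-1.9169, -1.2742]  P^-=[0.2843 -0.0093; -0.0093 0.5354]  H_jac=[-0.8328 -0.5536]  S=[0.5027]  K=[-0.4608; -0.5742]  nu=[-2.5518]  x^+=[-0.7411, 0.1910]  P^+=[0.1776 -0.1423; -0.1423 0.3697]

H_jac[0,0] = -0.8328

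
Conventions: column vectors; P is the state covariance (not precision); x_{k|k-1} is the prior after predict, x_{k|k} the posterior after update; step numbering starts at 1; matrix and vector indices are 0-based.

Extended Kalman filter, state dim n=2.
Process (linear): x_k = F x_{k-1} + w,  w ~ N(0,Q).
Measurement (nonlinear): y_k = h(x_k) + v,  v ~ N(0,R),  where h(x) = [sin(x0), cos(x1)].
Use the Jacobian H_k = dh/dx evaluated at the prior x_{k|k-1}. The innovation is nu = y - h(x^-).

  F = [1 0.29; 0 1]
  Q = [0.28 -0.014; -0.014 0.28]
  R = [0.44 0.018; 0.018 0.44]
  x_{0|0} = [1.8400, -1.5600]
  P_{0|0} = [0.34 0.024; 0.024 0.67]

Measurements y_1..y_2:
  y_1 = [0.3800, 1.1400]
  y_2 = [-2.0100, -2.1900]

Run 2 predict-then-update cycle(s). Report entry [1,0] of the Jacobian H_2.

step 1: x^-=[1.3876, -1.5600]  P^-=[0.6903 0.2043; 0.2043 0.9500]  H_jac=[0.1822 0.0000; 0.0000 0.9999]  S=[0.4629 0.0552; 0.0552 1.3899]  K=[0.2553 0.1368; -0.0011 0.6835]  nu=[-0.6033, 1.1292]  x^+=[1.3881, -0.7875]  P^+=[0.6302 0.0648; 0.0648 0.3007]
step 2: x^-=[1.1597, -0.7875]  P^-=[0.9731 0.1380; 0.1380 0.5807]  H_jac=[0.3996 0.0000; 0.0000 0.7086]  S=[0.5954 0.0571; 0.0571 0.7316]  K=[0.6451 0.0833; 0.0390 0.5594]  nu=[-2.9267, -2.8956]  x^+=[-0.9697, -2.5216]  P^+=[0.7141 0.0681; 0.0681 0.3484]

H_jac[1,0] = 0.0000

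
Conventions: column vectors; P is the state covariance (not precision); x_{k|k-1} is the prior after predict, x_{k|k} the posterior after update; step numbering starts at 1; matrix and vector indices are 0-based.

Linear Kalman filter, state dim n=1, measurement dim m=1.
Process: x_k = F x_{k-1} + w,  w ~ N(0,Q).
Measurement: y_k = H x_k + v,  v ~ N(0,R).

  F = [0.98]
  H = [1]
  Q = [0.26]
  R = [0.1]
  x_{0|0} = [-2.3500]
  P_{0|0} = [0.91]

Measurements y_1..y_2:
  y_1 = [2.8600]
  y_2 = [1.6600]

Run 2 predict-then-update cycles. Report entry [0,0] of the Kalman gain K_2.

step 1: x^-=[-2.3030]  P^-=[1.1340]  S=[1.2340]  K=[0.9190]  nu=[5.1630]  x^+=[2.4416]  P^+=[0.0919]
step 2: x^-=[2.3928]  P^-=[0.3483]  S=[0.4483]  K=[0.7769]  nu=[-0.7328]  x^+=[1.8235]  P^+=[0.0777]

K[0,0] = 0.7769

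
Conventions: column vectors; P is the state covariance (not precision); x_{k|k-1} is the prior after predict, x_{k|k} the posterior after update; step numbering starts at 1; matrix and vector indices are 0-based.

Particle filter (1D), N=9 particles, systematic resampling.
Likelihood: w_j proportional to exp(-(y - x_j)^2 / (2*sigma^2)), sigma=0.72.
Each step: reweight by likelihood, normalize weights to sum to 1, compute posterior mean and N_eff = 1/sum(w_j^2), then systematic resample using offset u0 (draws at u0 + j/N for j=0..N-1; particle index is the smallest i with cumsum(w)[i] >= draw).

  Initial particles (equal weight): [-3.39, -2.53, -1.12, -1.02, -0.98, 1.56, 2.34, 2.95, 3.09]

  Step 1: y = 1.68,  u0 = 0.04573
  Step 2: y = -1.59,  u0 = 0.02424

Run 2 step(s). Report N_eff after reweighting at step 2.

step 1: w=[0.0000, 0.0000, 0.0003, 0.0004, 0.0005, 0.4922, 0.3279, 0.1053, 0.0733]  mean=2.0712  Neff=2.7305  idx=[5, 5, 5, 5, 5, 6, 6, 7, 8]
step 2: w=[0.1996, 0.1996, 0.1996, 0.1996, 0.1996, 0.0010, 0.0010, 0.0000, 0.0000]  mean=1.5615  Neff=5.0195  idx=[0, 0, 1, 1, 2, 2, 3, 4, 4]

N_eff = 5.0195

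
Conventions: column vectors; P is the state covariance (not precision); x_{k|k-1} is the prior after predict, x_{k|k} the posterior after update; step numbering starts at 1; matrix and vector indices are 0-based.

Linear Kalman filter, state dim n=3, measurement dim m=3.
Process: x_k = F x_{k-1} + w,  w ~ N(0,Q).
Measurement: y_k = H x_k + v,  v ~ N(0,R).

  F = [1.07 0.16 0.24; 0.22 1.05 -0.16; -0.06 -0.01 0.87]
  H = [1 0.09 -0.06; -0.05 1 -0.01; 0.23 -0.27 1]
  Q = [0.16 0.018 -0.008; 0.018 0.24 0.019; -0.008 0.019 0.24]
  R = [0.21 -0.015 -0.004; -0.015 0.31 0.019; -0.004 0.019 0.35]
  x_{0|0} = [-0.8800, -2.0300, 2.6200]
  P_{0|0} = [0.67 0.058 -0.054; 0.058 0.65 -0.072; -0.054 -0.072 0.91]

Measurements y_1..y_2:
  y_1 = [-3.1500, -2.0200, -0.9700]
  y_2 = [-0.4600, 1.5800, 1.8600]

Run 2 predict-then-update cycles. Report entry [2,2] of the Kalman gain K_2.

K[2,2] = 0.5360

step 1: x^-=[-0.6376, -2.7443, 2.3525]  P^-=[0.9827 0.3073 0.0774; 0.3073 1.0671 -0.2039; 0.0774 -0.2039 0.9382]  S=[1.2530 0.3502 0.1179; 0.3502 1.3531 -0.4235; 0.1179 -0.4235 1.5255]  K=[0.7910 0.0127 0.0869; 0.1402 0.7148 -0.0886; -0.0845 0.0776 0.6908]  nu=[-2.1243, 0.7159, -3.9168]  x^+=[-2.6492, -2.1833, -0.1184]  P^+=[0.1648 0.0019 -0.0099; 0.0019 0.2183 0.0405; -0.0099 0.0405 0.2568]
step 2: x^-=[-3.2124, -2.8564, 0.0778]  P^-=[0.3677 0.0961 0.0311; 0.0961 0.4832 0.0138; 0.0311 0.0138 0.4353]  S=[0.5966 0.1050 0.0509; 0.1050 0.7843 -0.0845; 0.0509 -0.0845 0.8350]  K=[0.6174 0.0238 0.0723; 0.1350 0.5850 -0.0623; -0.0483 0.0742 0.5360]  nu=[3.0141, 4.2765, 1.7498]  x^+=[-1.1232, -0.0569, 1.1873]  P^+=[0.1282 0.0059 -0.0046; 0.0059 0.1788 0.0357; -0.0046 0.0357 0.1999]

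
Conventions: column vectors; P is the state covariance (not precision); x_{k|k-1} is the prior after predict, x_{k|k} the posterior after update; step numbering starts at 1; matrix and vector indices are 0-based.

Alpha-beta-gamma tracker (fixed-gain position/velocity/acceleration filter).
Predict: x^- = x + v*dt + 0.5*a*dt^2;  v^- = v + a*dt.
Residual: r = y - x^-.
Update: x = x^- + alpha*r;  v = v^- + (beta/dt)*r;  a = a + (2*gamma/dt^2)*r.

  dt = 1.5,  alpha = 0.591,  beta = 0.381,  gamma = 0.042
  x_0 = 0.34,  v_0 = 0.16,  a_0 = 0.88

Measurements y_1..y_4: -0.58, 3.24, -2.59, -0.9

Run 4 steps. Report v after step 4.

step 1: x_pred=1.5700  r=-2.1500  x^+=0.2994  v^+=0.9339  a^+=0.7997
step 2: x_pred=2.5999  r=0.6401  x^+=2.9782  v^+=2.2961  a^+=0.8236
step 3: x_pred=7.3489  r=-9.9389  x^+=1.4750  v^+=1.0070  a^+=0.4526
step 4: x_pred=3.4947  r=-4.3947  x^+=0.8974  v^+=0.5697  a^+=0.2885

v_post = 0.5697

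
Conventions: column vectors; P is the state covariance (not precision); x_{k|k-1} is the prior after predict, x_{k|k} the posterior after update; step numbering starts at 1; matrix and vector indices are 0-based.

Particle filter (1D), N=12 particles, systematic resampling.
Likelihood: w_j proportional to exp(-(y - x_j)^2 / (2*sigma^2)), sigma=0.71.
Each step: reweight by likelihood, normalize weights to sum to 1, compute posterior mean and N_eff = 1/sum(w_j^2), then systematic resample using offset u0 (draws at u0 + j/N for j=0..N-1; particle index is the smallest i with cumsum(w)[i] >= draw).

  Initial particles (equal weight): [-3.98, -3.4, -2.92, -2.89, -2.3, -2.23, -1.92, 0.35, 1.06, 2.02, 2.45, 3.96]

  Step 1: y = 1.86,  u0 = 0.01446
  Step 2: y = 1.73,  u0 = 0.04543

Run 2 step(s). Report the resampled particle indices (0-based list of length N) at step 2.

resampled_idx = [1, 2, 3, 4, 5, 5, 6, 7, 8, 9, 10, 11]

step 1: w=[0.0000, 0.0000, 0.0000, 0.0000, 0.0000, 0.0000, 0.0000, 0.0447, 0.2275, 0.4185, 0.3039, 0.0054]  mean=1.8681  Neff=3.1128  idx=[7, 8, 8, 8, 9, 9, 9, 9, 9, 10, 10, 10]
step 2: w=[0.0179, 0.0757, 0.0757, 0.0757, 0.1087, 0.1087, 0.1087, 0.1087, 0.1087, 0.0706, 0.0706, 0.0706]  mean=1.8634  Neff=10.9306  idx=[1, 2, 3, 4, 5, 5, 6, 7, 8, 9, 10, 11]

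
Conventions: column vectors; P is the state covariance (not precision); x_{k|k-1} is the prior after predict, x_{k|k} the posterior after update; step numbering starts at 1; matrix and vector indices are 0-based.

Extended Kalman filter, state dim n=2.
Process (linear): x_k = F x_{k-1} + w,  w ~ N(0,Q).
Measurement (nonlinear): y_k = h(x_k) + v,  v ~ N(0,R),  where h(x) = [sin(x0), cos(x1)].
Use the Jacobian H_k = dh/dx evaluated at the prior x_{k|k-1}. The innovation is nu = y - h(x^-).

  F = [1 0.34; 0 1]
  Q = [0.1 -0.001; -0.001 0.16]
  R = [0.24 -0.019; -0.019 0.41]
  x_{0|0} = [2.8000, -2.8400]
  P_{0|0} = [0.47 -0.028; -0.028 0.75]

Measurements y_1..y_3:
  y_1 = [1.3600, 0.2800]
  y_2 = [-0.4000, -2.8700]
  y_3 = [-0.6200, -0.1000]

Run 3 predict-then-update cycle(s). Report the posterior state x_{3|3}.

step 1: x^-=[1.8344, -2.8400]  P^-=[0.6377 0.2260; 0.2260 0.9100]  H_jac=[-0.2606 0.0000; 0.0000 0.2970]  S=[0.2833 -0.0365; -0.0365 0.4903]  K=[-0.5744 0.0942; -0.1382 0.5410]  nu=[0.3945, 1.2349]  x^+=[1.7241, -2.2264]  P^+=[0.5359 0.1667; 0.1667 0.7556]
step 2: x^-=[0.9671, -2.2264]  P^-=[0.8366 0.4226; 0.4226 0.9156]  H_jac=[0.5677 0.0000; 0.0000 0.7927]  S=[0.5096 0.1712; 0.1712 0.9853]  K=[0.8684 0.1891; 0.2372 0.6954]  nu=[-1.2232, -2.2604]  x^+=[-0.5227, -4.0884]  P^+=[0.3608 0.0770; 0.0770 0.3540]
step 3: x^-=[-1.9128, -4.0884]  P^-=[0.5541 0.1964; 0.1964 0.5140]  H_jac=[-0.3353 0.0000; 0.0000 -0.8116]  S=[0.3023 0.0344; 0.0344 0.7485]  K=[-0.5935 -0.1856; -0.1551 -0.5501]  nu=[0.3221, 0.4843]  x^+=[-2.1938, -4.4048]  P^+=[0.4142 0.0799; 0.0799 0.2743]

x_post = [-2.1938, -4.4048]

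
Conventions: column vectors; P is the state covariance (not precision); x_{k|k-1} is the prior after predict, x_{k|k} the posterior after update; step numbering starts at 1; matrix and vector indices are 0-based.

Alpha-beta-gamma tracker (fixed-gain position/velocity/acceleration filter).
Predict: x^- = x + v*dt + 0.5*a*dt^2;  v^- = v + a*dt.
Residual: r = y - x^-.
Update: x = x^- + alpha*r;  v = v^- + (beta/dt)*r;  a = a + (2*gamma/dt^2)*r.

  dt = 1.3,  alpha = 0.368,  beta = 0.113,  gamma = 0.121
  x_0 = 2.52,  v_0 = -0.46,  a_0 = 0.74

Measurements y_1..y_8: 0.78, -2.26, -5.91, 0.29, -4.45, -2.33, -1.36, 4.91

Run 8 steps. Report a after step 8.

a_post = 3.4795

step 1: x_pred=2.5473  r=-1.7673  x^+=1.8969  v^+=0.3484  a^+=0.4869
step 2: x_pred=2.7613  r=-5.0213  x^+=0.9135  v^+=0.5449  a^+=-0.2321
step 3: x_pred=1.4257  r=-7.3357  x^+=-1.2738  v^+=-0.3944  a^+=-1.2825
step 4: x_pred=-2.8703  r=3.1603  x^+=-1.7073  v^+=-1.7870  a^+=-0.8300
step 5: x_pred=-4.7318  r=0.2818  x^+=-4.6281  v^+=-2.8415  a^+=-0.7896
step 6: x_pred=-8.9893  r=6.6593  x^+=-6.5387  v^+=-3.2892  a^+=0.1639
step 7: x_pred=-10.6761  r=9.3161  x^+=-7.2478  v^+=-2.2663  a^+=1.4980
step 8: x_pred=-8.9282  r=13.8382  x^+=-3.8357  v^+=0.8839  a^+=3.4795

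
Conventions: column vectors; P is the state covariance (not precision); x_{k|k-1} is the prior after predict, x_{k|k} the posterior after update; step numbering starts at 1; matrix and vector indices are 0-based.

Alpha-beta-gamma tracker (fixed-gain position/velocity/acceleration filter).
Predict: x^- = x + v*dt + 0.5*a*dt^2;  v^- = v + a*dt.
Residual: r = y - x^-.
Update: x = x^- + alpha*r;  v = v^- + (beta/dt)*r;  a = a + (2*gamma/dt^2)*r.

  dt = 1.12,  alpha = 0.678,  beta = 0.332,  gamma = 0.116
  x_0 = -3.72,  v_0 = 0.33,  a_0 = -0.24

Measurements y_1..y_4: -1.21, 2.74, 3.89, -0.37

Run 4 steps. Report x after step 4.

x_post = 2.2537

step 1: x_pred=-3.5009  r=2.2909  x^+=-1.9477  v^+=0.7403  a^+=0.1837
step 2: x_pred=-1.0033  r=3.7433  x^+=1.5346  v^+=2.0557  a^+=0.8760
step 3: x_pred=4.3865  r=-0.4965  x^+=4.0499  v^+=2.8897  a^+=0.7842
step 4: x_pred=7.7781  r=-8.1481  x^+=2.2537  v^+=1.3526  a^+=-0.7228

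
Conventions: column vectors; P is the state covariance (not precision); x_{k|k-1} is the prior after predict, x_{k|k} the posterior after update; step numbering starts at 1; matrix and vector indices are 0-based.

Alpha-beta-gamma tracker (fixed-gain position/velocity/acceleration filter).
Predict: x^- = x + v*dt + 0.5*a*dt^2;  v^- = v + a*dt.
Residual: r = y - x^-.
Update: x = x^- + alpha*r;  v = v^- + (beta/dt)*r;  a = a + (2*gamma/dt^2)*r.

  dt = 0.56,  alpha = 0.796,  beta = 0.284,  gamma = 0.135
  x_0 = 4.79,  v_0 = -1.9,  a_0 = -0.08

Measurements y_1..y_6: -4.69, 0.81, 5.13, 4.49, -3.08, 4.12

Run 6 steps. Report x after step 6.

step 1: x_pred=3.7135  r=-8.4035  x^+=-2.9757  v^+=-6.2066  a^+=-7.3151
step 2: x_pred=-7.5984  r=8.4084  x^+=-0.9053  v^+=-6.0388  a^+=-0.0758
step 3: x_pred=-4.2989  r=9.4289  x^+=3.2065  v^+=-1.2994  a^+=8.0422
step 4: x_pred=3.7399  r=0.7501  x^+=4.3370  v^+=3.5847  a^+=8.6881
step 5: x_pred=7.7067  r=-10.7867  x^+=-0.8795  v^+=2.9796  a^+=-0.5989
step 6: x_pred=0.6952  r=3.4248  x^+=3.4213  v^+=4.3811  a^+=2.3498

x_post = 3.4213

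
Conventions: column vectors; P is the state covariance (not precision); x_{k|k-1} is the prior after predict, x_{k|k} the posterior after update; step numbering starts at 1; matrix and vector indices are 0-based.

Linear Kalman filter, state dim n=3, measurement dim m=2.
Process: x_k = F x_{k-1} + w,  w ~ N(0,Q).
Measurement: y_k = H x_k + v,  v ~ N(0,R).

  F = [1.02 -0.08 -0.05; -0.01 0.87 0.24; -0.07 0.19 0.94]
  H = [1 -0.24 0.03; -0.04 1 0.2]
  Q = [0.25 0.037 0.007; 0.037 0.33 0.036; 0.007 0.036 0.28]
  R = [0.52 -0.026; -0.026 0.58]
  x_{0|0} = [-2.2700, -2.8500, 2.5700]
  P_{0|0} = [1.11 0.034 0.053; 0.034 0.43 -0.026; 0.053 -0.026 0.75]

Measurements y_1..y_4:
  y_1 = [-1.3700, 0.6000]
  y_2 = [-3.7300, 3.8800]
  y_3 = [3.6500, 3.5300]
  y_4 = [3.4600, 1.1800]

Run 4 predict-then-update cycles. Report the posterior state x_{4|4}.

step 1: x^-=[-2.2159, -1.8400, 2.0332]  P^-=[1.3983 0.0316 -0.0541; 0.0316 0.6871 0.2511; -0.0541 0.2511 0.9465]  S=[1.9367 -0.2245; -0.2245 1.4059]  K=[0.7278 0.0912; -0.0043 0.5228; -0.0080 0.3135]  nu=[0.3433, 1.9447]  x^+=[-1.7886, -0.8247, 2.6401]  P^+=[0.3905 0.0560 -0.0319; 0.0560 0.3017 0.0193; -0.0319 0.0193 0.8071]
step 2: x^-=[-1.8904, -0.0660, 2.4502]  P^-=[0.6545 0.0430 -0.0846; 0.0430 0.6122 0.2822; -0.0846 0.2822 1.0156]  S=[1.1809 -0.1715; -0.1715 1.3446]  K=[0.5536 0.0705; -0.0090 0.4948; -0.0513 0.3569]  nu=[-1.9289, 3.3804]  x^+=[-2.7198, 1.6239, 3.7558]  P^+=[0.2993 0.0488 -0.0516; 0.0488 0.2813 0.0393; -0.0516 0.0393 0.8349]
step 3: x^-=[-3.0919, 2.3414, 4.0294]  P^-=[0.5629 0.0326 -0.1011; 0.0326 0.6069 0.3033; -0.1011 0.3033 1.0488]  S=[1.0927 -0.1805; -0.1805 1.3500]  K=[0.5153 0.0614; -0.0139 0.4916; -0.0686 0.3739]  nu=[7.1830, 0.2591]  x^+=[0.6256, 2.3688, 3.6335]  P^+=[0.2790 0.0453 -0.0595; 0.0453 0.2779 0.0471; -0.0595 0.0471 0.8457]
step 4: x^-=[0.2670, 2.9266, 3.8217]  P^-=[0.5432 0.0273 -0.1091; 0.0273 0.6082 0.3123; -0.1091 0.3123 1.0621]  S=[1.0751 -0.1871; -0.1871 1.3561]  K=[0.5062 0.0579; -0.0161 0.4916; -0.0755 0.3798]  nu=[3.7807, -2.5003]  x^+=[2.0362, 1.6366, 2.5869]  P^+=[0.2742 0.0439 -0.0627; 0.0439 0.2773 0.0498; -0.0627 0.0498 0.8497]

x_post = [2.0362, 1.6366, 2.5869]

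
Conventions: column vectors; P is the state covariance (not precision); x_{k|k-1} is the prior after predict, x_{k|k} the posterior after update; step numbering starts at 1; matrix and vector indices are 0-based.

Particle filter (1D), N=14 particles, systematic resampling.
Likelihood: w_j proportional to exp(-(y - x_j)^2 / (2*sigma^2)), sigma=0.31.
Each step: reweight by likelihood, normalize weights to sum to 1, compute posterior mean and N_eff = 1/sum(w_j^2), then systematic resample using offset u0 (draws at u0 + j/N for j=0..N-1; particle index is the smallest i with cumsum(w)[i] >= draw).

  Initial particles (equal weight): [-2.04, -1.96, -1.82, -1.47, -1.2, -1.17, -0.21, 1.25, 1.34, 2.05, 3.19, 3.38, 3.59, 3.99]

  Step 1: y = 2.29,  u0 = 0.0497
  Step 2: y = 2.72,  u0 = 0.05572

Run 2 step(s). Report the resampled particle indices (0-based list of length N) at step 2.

step 1: w=[0.0000, 0.0000, 0.0000, 0.0000, 0.0000, 0.0000, 0.0000, 0.0047, 0.0119, 0.9614, 0.0192, 0.0027, 0.0002, 0.0000]  mean=2.0636  Neff=1.0812  idx=[9, 9, 9, 9, 9, 9, 9, 9, 9, 9, 9, 9, 9, 10]
step 2: w=[0.0614, 0.0614, 0.0614, 0.0614, 0.0614, 0.0614, 0.0614, 0.0614, 0.0614, 0.0614, 0.0614, 0.0614, 0.0614, 0.2012]  mean=2.2794  Neff=11.1644  idx=[0, 2, 3, 4, 5, 6, 7, 9, 10, 11, 12, 13, 13, 13]

resampled_idx = [0, 2, 3, 4, 5, 6, 7, 9, 10, 11, 12, 13, 13, 13]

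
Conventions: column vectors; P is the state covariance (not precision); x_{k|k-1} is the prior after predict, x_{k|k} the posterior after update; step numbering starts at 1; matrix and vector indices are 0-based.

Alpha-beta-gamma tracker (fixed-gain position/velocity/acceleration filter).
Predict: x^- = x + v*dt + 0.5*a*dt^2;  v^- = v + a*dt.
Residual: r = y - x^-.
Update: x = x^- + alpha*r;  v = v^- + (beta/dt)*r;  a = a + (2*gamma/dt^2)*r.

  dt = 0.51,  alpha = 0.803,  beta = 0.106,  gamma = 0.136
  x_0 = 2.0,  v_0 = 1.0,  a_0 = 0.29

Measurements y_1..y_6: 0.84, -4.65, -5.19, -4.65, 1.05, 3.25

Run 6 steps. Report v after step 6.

v_post = -2.0751

step 1: x_pred=2.5477  r=-1.7077  x^+=1.1764  v^+=0.7930  a^+=-1.4958
step 2: x_pred=1.3863  r=-6.0363  x^+=-3.4608  v^+=-1.2245  a^+=-7.8083
step 3: x_pred=-5.1008  r=-0.0892  x^+=-5.1724  v^+=-5.2253  a^+=-7.9016
step 4: x_pred=-8.8649  r=4.2149  x^+=-5.4803  v^+=-8.3790  a^+=-3.4938
step 5: x_pred=-10.2080  r=11.2580  x^+=-1.1678  v^+=-7.8210  a^+=8.2793
step 6: x_pred=-4.0798  r=7.3298  x^+=1.8060  v^+=-2.0751  a^+=15.9445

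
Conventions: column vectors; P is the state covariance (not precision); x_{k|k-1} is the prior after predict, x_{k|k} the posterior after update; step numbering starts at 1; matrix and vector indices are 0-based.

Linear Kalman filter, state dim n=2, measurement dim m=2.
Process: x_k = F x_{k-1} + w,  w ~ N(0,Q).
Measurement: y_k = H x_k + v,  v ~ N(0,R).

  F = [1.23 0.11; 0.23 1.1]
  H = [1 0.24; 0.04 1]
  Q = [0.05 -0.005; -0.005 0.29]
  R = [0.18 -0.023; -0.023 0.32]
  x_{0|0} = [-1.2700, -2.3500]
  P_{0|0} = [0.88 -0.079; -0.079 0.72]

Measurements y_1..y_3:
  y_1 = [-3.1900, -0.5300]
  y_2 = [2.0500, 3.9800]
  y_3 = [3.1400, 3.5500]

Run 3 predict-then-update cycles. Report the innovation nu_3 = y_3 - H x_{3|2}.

step 1: x^-=[-1.8206, -2.8771]  P^-=[1.3687 0.2222; 0.2222 1.1678]  S=[1.7226 0.5363; 0.5363 1.5077]  K=[0.8640 -0.1237; 0.0548 0.7609]  nu=[-0.6789, 2.4199]  x^+=[-2.7064, -1.0729]  P^+=[0.1743 -0.0664; -0.0664 0.2449]
step 2: x^-=[-3.4469, -1.8026]  P^-=[0.2987 -0.0176; -0.0176 0.5619]  S=[0.5026 0.1060; 0.1060 0.8810]  K=[0.6025 -0.0789; 0.1015 0.6248]  nu=[5.9296, 5.9205]  x^+=[-0.3415, 2.4984]  P^+=[0.1208 -0.0440; -0.0440 0.1994]
step 3: x^-=[-0.1453, 2.6696]  P^-=[0.2233 -0.0073; -0.0073 0.5154]  S=[0.4295 0.1023; 0.1023 0.8352]  K=[0.5309 -0.0630; 0.1279 0.6011]  nu=[2.6445, 0.8862]  x^+=[1.2028, 3.5406]  P^+=[0.1058 -0.0366; -0.0366 0.1909]

innov = [2.6445, 0.8862]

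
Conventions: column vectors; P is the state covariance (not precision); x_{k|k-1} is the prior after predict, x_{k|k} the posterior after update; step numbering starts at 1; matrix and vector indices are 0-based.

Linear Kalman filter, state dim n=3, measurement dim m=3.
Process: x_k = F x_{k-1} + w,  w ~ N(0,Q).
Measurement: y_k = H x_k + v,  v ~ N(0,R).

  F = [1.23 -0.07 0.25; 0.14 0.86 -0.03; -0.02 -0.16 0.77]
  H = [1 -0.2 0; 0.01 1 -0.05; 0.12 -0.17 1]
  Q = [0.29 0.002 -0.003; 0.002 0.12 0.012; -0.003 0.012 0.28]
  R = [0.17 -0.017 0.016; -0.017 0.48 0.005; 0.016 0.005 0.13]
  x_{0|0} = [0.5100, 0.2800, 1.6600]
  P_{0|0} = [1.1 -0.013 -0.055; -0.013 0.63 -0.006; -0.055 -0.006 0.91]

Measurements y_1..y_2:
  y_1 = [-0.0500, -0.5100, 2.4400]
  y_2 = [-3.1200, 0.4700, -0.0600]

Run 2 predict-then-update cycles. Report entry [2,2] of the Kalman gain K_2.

step 1: x^-=[1.0227, 0.2624, 1.2232]  P^-=[1.9828 0.1318 0.1035; 0.1318 0.6060 -0.1082; 0.1035 -0.1082 0.8392]  S=[2.1243 0.0070 0.3741; 0.0070 1.1016 -0.2307; 0.3741 -0.2307 1.0715]  K=[0.9198 0.1280 0.0042; 0.0158 0.5411 -0.0714; -0.0915 0.0439 0.8534]  nu=[-1.0202, -0.7215, 1.1387]  x^+=[-0.0034, -0.2254, 2.2566]  P^+=[0.1631 0.0444 0.0039; 0.0444 0.2603 0.0326; 0.0039 0.0326 0.1148]
step 2: x^-=[0.5758, -0.2620, 1.7737]  P^-=[0.5389 0.0672 0.0099; 0.0672 0.3248 -0.0065; 0.0099 -0.0065 0.3469]  S=[0.6950 -0.0101 0.0899; -0.0101 0.8077 -0.0655; 0.0899 -0.0655 0.4959]  K=[0.7570 0.0989 0.0032; 0.0165 0.3988 -0.0586; -0.0768 0.0282 0.7218]  nu=[-3.7482, 0.8150, -1.9473]  x^+=[-2.1874, 0.1150, 0.6790]  P^+=[0.1338 0.0334 0.0027; 0.0334 0.1917 0.0232; 0.0027 0.0232 0.0964]

K[2,2] = 0.7218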